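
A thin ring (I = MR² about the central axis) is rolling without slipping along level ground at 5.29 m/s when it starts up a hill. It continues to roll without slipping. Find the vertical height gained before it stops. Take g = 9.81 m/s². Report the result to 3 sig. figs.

For this body I = MR², i.e. k = I/(MR²) = 1.
The rolling condition ω = v/R makes the rotational term ½I(v/R)² = ½kMv², so KE_total = ½(1+k)Mv² = Mv².
All of this converts to potential energy at the highest point: Mv₀² = Mgh.
Thus h = (1+k)v₀²/(2g) = 2 × 5.29² / (2 × 9.81) ≈ 2.85 m.

h ≈ 2.85 m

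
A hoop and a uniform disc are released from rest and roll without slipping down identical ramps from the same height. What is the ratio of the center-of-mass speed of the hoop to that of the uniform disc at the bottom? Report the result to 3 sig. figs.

Each satisfies Mgh = ½(1+k)Mv² with k = I/(MR²), so v ∝ 1/√(1+k).
For the hoop k = 1; for the uniform disc k = 0.5.
v₁/v₂ = √((1+k₂)/(1+k₁)) = √(1.5/2) ≈ 0.866.

v_ratio ≈ 0.866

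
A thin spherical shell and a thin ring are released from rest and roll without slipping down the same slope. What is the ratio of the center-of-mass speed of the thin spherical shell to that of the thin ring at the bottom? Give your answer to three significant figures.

v_ratio ≈ 1.10

Each satisfies Mgh = ½(1+k)Mv² with k = I/(MR²), so v ∝ 1/√(1+k).
For the thin spherical shell k = 2/3; for the thin ring k = 1.
v₁/v₂ = √((1+k₂)/(1+k₁)) = √(2/1.667) ≈ 1.10.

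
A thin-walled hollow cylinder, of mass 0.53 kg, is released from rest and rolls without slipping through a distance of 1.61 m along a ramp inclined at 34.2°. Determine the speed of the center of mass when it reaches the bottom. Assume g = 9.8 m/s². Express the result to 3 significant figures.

With I = MR², the ratio k = I/(MR²) is 1.
Pure rolling means v = ωR; then KE = ½Mv² + ½I(v/R)² = ½(1+k)Mv² = Mv².
The vertical drop is h = L sinθ = 1.61 × sin34.2° = 0.905 m.
Energy conservation: Mgh = Mv², so v = √(2gh/(1+k)) = √(2 × 9.8 × 0.905 / 2) ≈ 2.98 m/s.

v ≈ 2.98 m/s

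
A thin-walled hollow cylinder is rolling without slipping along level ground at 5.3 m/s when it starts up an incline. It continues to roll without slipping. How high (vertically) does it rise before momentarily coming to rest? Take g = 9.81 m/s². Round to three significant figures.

With I = MR², the ratio k = I/(MR²) is 1.
The rolling condition ω = v/R makes the rotational term ½I(v/R)² = ½kMv², so KE_total = ½(1+k)Mv² = Mv².
All of this converts to potential energy at the highest point: Mv₀² = Mgh.
Thus h = (1+k)v₀²/(2g) = 2 × 5.3² / (2 × 9.81) ≈ 2.86 m.

h ≈ 2.86 m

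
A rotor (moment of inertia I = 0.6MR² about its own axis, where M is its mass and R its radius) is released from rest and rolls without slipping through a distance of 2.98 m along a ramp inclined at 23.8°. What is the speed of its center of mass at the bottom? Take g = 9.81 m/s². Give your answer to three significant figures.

v ≈ 3.84 m/s

With I = 0.6MR², the ratio k = I/(MR²) is 0.6.
The rolling condition ω = v/R makes the rotational term ½I(v/R)² = ½kMv², so KE_total = ½(1+k)Mv² = (4/5)Mv².
The vertical drop is h = L sinθ = 2.98 × sin23.8° = 1.203 m.
Energy conservation: Mgh = (4/5)Mv², so v = √(2gh/(1+k)) = √(2 × 9.81 × 1.203 / 1.6) ≈ 3.84 m/s.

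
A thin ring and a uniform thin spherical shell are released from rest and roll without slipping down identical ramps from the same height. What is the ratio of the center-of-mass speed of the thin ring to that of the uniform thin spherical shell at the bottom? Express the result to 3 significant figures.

v_ratio ≈ 0.913

Each satisfies Mgh = ½(1+k)Mv² with k = I/(MR²), so v ∝ 1/√(1+k).
For the thin ring k = 1; for the uniform thin spherical shell k = 2/3.
v₁/v₂ = √((1+k₂)/(1+k₁)) = √(1.667/2) ≈ 0.913.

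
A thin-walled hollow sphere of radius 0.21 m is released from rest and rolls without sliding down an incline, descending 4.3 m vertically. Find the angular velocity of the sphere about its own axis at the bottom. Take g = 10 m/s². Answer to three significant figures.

With I = (2/3)MR², the ratio k = I/(MR²) is 2/3.
Pure rolling means v = ωR; then KE = ½Mv² + ½I(v/R)² = ½(1+k)Mv² = (5/6)Mv².
Energy conservation Mgh = ½(1+k)Mv² gives v = √(2gh/(1+k)) = √(2 × 10 × 4.3 / 1.667) = 7.183 m/s.
Then ω = v/R = 7.183 / 0.21 ≈ 34.2 rad/s.

ω ≈ 34.2 rad/s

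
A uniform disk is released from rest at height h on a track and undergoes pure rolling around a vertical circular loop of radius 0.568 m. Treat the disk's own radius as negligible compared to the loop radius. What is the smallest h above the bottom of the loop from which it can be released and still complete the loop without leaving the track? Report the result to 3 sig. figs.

h_min ≈ 1.56 m

Here I = (1/2)MR², so the shape factor k = I/(MR²) = 0.5.
At the top, contact is just lost when gravity alone supplies the centripetal force: Mg = Mv_top²/r, i.e. v_top² = gr.
With ω = v/R, the kinetic energy at speed v is ½(1+k)Mv² = (3/4)Mv².
Energy conservation from release (height h) to the top (height 2r): Mgh = Mg(2r) + (3/4)M·gr.
Thus h_min = 2r + (1+k)r/2 = r(2 + 1.5/2) = 0.568 × 2.75 ≈ 1.56 m.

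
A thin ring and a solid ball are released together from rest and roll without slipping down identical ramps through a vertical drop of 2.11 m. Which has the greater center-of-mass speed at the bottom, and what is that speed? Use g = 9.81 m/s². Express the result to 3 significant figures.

For rolling without slipping, Mgh = ½(1+k)Mv² where k = I/(MR²), so v = √(2gh/(1+k)).
Thin ring: k = 1, giving v = √(2×9.81×2.11/2) = 4.55 m/s.
Solid ball: k = 0.4, giving v = √(2×9.81×2.11/1.4) = 5.438 m/s.
The smaller k wins: the solid ball, at ≈ 5.44 m/s.

the solid ball, at v ≈ 5.44 m/s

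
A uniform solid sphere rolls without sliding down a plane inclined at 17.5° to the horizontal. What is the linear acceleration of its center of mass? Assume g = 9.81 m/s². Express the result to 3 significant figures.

a ≈ 2.11 m/s²

The moment of inertia is (2/5)MR², giving k ≡ I/(MR²) = 0.4.
Along the incline Mg sinθ − f = Ma, and torque about the center fR = Iα = kMR²(a/R) gives f = kMa.
Eliminating f: Mg sinθ = (1+k)Ma, so a = g sinθ/(1+k) = 9.81 × sin17.5° / 1.4 ≈ 2.11 m/s².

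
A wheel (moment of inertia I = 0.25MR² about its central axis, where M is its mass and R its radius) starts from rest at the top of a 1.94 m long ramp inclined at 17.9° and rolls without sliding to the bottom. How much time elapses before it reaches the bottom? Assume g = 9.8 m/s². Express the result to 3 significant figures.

t ≈ 1.27 s

The moment of inertia is 0.25MR², giving k ≡ I/(MR²) = 0.25.
Along the incline Mg sinθ − f = Ma, and torque about the center fR = Iα = kMR²(a/R) gives f = kMa.
Hence a = g sinθ/(1+k) = 9.8×sin17.9°/1.25 = 2.41 m/s².
With constant a from rest, t = √(2L/a) = √(2·1.94/2.41) ≈ 1.27 s.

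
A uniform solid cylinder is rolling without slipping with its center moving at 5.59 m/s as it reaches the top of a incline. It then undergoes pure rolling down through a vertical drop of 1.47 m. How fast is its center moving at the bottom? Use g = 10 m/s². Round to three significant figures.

v ≈ 7.13 m/s

Here I = (1/2)MR², so the shape factor k = I/(MR²) = 0.5.
Since it rolls without slipping, ω = v/R and KE = ½Mv² + ½Iω² = ½(1+k)Mv² = (3/4)Mv².
Conserving energy between top and bottom: (3/4)Mv² = (3/4)Mv₀² + Mgh, hence v² = v₀² + 2gh/(1+k).
v = √(5.59² + 2×10×1.47/1.5) = √50.85 ≈ 7.13 m/s.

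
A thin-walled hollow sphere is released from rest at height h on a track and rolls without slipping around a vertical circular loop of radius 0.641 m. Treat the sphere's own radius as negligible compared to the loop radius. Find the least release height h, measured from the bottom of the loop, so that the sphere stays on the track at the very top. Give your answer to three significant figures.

h_min ≈ 1.82 m

The moment of inertia is (2/3)MR², giving k ≡ I/(MR²) = 2/3.
At the top, contact is just lost when gravity alone supplies the centripetal force: Mg = Mv_top²/r, i.e. v_top² = gr.
With ω = v/R, the kinetic energy at speed v is ½(1+k)Mv² = (5/6)Mv².
Energy conservation from release (height h) to the top (height 2r): Mgh = Mg(2r) + (5/6)M·gr.
Thus h_min = 2r + (1+k)r/2 = r(2 + 1.667/2) = 0.641 × 2.833 ≈ 1.82 m.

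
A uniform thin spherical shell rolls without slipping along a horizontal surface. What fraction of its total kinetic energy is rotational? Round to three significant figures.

Here I = (2/3)MR², so the shape factor k = I/(MR²) = 2/3.
Since ω = v/R, the translational part is ½Mv² and the rotational part is ½I(v/R)² = ½kMv²; the total is ½(1+k)Mv².
The rotational fraction is therefore k/(1+k) = (2/3)/1.667 ≈ 0.400.

fraction ≈ 0.400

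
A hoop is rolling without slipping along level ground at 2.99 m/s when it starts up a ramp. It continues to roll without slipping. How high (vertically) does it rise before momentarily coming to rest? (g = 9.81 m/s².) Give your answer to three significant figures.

h ≈ 0.911 m

For this body I = MR², i.e. k = I/(MR²) = 1.
Rolling without slipping gives ω = v/R, so the total kinetic energy is ½Mv² + ½Iω² = ½(1+k)Mv² = Mv².
At the top the kinetic energy is zero, so Mv₀² = Mgh.
Thus h = (1+k)v₀²/(2g) = 2 × 2.99² / (2 × 9.81) ≈ 0.911 m.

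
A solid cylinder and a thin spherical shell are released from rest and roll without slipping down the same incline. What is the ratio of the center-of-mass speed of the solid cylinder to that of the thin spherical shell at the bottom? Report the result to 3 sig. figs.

v_ratio ≈ 1.05

Each satisfies Mgh = ½(1+k)Mv² with k = I/(MR²), so v ∝ 1/√(1+k).
For the solid cylinder k = 0.5; for the thin spherical shell k = 2/3.
v₁/v₂ = √((1+k₂)/(1+k₁)) = √(1.667/1.5) ≈ 1.05.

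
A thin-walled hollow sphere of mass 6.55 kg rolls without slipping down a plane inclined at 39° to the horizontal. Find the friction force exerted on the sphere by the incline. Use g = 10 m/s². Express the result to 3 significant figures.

With I = (2/3)MR², the ratio k = I/(MR²) is 2/3.
Along the incline Mg sinθ − f = Ma, and torque about the center fR = Iα = kMR²(a/R) gives f = kMa.
Combining, a = g sinθ/(1+k) and f = kMa = kMg sinθ/(1+k).
f = (2/3) × 6.55 × 10 × sin39° / 1.667 ≈ 16.5 N.

f ≈ 16.5 N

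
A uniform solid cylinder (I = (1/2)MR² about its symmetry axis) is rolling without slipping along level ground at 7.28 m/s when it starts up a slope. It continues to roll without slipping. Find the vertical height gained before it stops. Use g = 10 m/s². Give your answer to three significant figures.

For this body I = (1/2)MR², i.e. k = I/(MR²) = 0.5.
Pure rolling means v = ωR; then KE = ½Mv² + ½I(v/R)² = ½(1+k)Mv² = (3/4)Mv².
All of this converts to potential energy at the highest point: (3/4)Mv₀² = Mgh.
Thus h = (1+k)v₀²/(2g) = 1.5 × 7.28² / (2 × 10) ≈ 3.97 m.

h ≈ 3.97 m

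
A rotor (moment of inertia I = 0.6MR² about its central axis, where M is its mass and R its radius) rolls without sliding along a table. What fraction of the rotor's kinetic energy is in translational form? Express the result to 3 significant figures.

For this body I = 0.6MR², i.e. k = I/(MR²) = 0.6.
Since ω = v/R, the translational part is ½Mv² and the rotational part is ½I(v/R)² = ½kMv²; the total is ½(1+k)Mv².
The translational fraction is therefore 1/(1+k) = 1/1.6 ≈ 0.625.

fraction ≈ 0.625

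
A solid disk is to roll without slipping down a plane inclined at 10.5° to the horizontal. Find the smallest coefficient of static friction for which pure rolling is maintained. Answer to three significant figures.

μ_min ≈ 0.0618

For this body I = (1/2)MR², i.e. k = I/(MR²) = 0.5.
Along the incline Mg sinθ − f = Ma, and torque about the center fR = Iα = kMR²(a/R) gives f = kMa.
These give a = g sinθ/(1+k) and the required friction f = kMg sinθ/(1+k).
The normal force is N = Mg cosθ, so μ_min = f/N = k tanθ/(1+k).
μ_min = 0.5 × tan10.5° / 1.5 ≈ 0.0618.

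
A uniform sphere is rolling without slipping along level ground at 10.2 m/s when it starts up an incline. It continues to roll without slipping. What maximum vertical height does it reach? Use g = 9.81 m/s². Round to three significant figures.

h ≈ 7.42 m

With I = (2/5)MR², the ratio k = I/(MR²) is 0.4.
Since it rolls without slipping, ω = v/R and KE = ½Mv² + ½Iω² = ½(1+k)Mv² = (7/10)Mv².
All of this converts to potential energy at the highest point: (7/10)Mv₀² = Mgh.
Thus h = (1+k)v₀²/(2g) = 1.4 × 10.2² / (2 × 9.81) ≈ 7.42 m.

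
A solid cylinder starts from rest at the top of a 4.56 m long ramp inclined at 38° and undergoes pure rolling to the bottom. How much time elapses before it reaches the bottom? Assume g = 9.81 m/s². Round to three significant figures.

With I = (1/2)MR², the ratio k = I/(MR²) is 0.5.
Translational: Mg sinθ − f = Ma. Rotational about the CM: fR = Iα = kMRa, so f = kMa.
Hence a = g sinθ/(1+k) = 9.81×sin38°/1.5 = 4.026 m/s².
With constant a from rest, t = √(2L/a) = √(2·4.56/4.026) ≈ 1.51 s.

t ≈ 1.51 s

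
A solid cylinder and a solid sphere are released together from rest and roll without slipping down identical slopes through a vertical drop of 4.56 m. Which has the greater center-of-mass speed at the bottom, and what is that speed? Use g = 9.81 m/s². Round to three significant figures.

For rolling without slipping, Mgh = ½(1+k)Mv² where k = I/(MR²), so v = √(2gh/(1+k)).
Solid cylinder: k = 0.5, giving v = √(2×9.81×4.56/1.5) = 7.723 m/s.
Solid sphere: k = 0.4, giving v = √(2×9.81×4.56/1.4) = 7.994 m/s.
The smaller k wins: the solid sphere, at ≈ 7.99 m/s.

the solid sphere, at v ≈ 7.99 m/s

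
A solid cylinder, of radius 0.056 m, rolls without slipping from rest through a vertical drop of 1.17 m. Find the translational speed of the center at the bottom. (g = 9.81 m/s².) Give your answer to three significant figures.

Here I = (1/2)MR², so the shape factor k = I/(MR²) = 0.5.
Since it rolls without slipping, ω = v/R and KE = ½Mv² + ½Iω² = ½(1+k)Mv² = (3/4)Mv².
Setting Mgh = (3/4)Mv² gives v = √(2gh/(1+k)) = √(2·9.81·1.17/1.5) ≈ 3.91 m/s.

v ≈ 3.91 m/s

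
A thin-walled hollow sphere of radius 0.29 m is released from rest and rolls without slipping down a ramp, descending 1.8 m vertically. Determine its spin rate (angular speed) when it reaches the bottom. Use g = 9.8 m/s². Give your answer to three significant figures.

ω ≈ 15.9 rad/s

The moment of inertia is (2/3)MR², giving k ≡ I/(MR²) = 2/3.
The rolling condition ω = v/R makes the rotational term ½I(v/R)² = ½kMv², so KE_total = ½(1+k)Mv² = (5/6)Mv².
Energy conservation Mgh = ½(1+k)Mv² gives v = √(2gh/(1+k)) = √(2 × 9.8 × 1.8 / 1.667) = 4.601 m/s.
Then ω = v/R = 4.601 / 0.29 ≈ 15.9 rad/s.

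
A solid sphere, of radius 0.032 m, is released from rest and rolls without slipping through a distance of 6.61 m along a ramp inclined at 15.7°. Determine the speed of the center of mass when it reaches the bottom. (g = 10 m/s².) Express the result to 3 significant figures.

v ≈ 5.05 m/s

Here I = (2/5)MR², so the shape factor k = I/(MR²) = 0.4.
The rolling condition ω = v/R makes the rotational term ½I(v/R)² = ½kMv², so KE_total = ½(1+k)Mv² = (7/10)Mv².
The vertical drop is h = L sinθ = 6.61 × sin15.7° = 1.789 m.
Setting Mgh = (7/10)Mv² gives v = √(2gh/(1+k)) = √(2·10·1.789/1.4) ≈ 5.05 m/s.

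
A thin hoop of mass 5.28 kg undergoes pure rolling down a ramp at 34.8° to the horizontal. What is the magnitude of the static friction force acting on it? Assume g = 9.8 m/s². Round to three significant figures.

Here I = MR², so the shape factor k = I/(MR²) = 1.
Translational: Mg sinθ − f = Ma. Rotational about the CM: fR = Iα = kMRa, so f = kMa.
Combining, a = g sinθ/(1+k) and f = kMa = kMg sinθ/(1+k).
f = 1 × 5.28 × 9.8 × sin34.8° / 2 ≈ 14.8 N.

f ≈ 14.8 N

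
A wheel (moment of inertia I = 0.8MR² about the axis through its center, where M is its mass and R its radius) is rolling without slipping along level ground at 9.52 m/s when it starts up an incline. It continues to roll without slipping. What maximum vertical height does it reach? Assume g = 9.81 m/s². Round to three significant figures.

h ≈ 8.31 m

Here I = 0.8MR², so the shape factor k = I/(MR²) = 0.8.
The rolling condition ω = v/R makes the rotational term ½I(v/R)² = ½kMv², so KE_total = ½(1+k)Mv² = (9/10)Mv².
All of this converts to potential energy at the highest point: (9/10)Mv₀² = Mgh.
Thus h = (1+k)v₀²/(2g) = 1.8 × 9.52² / (2 × 9.81) ≈ 8.31 m.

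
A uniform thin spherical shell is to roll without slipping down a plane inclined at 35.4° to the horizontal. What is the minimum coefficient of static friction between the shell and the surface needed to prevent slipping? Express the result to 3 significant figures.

With I = (2/3)MR², the ratio k = I/(MR²) is 2/3.
Translational: Mg sinθ − f = Ma. Rotational about the CM: fR = Iα = kMRa, so f = kMa.
These give a = g sinθ/(1+k) and the required friction f = kMg sinθ/(1+k).
The normal force is N = Mg cosθ, so μ_min = f/N = k tanθ/(1+k).
μ_min = (2/3) × tan35.4° / 1.667 ≈ 0.284.

μ_min ≈ 0.284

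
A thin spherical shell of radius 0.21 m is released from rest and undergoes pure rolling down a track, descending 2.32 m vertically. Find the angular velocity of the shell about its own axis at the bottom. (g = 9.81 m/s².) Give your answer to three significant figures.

ω ≈ 24.9 rad/s

The moment of inertia is (2/3)MR², giving k ≡ I/(MR²) = 2/3.
The rolling condition ω = v/R makes the rotational term ½I(v/R)² = ½kMv², so KE_total = ½(1+k)Mv² = (5/6)Mv².
Energy conservation Mgh = ½(1+k)Mv² gives v = √(2gh/(1+k)) = √(2 × 9.81 × 2.32 / 1.667) = 5.226 m/s.
The angular speed follows from ω = v/R = 5.226/0.21 ≈ 24.9 rad/s.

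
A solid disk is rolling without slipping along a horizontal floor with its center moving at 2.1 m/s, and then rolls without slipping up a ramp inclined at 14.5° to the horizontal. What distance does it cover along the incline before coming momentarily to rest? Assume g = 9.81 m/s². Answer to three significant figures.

d ≈ 1.35 m

Here I = (1/2)MR², so the shape factor k = I/(MR²) = 0.5.
Pure rolling means v = ωR; then KE = ½Mv² + ½I(v/R)² = ½(1+k)Mv² = (3/4)Mv².
Setting this equal to Mgh gives the vertical rise h = (1+k)v₀²/(2g) = 1.5×2.1²/(2×9.81) = 0.3372 m.
Along the incline, d = h/sinθ = 0.3372/sin14.5° ≈ 1.35 m.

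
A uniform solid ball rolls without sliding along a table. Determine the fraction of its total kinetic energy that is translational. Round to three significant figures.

fraction ≈ 0.714

Here I = (2/5)MR², so the shape factor k = I/(MR²) = 0.4.
Since ω = v/R, the translational part is ½Mv² and the rotational part is ½I(v/R)² = ½kMv²; the total is ½(1+k)Mv².
The translational fraction is therefore 1/(1+k) = 1/1.4 ≈ 0.714.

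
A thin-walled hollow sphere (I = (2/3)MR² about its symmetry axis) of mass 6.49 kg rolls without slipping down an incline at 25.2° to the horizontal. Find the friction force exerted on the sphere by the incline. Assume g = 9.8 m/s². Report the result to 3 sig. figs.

The moment of inertia is (2/3)MR², giving k ≡ I/(MR²) = 2/3.
Translational: Mg sinθ − f = Ma. Rotational about the CM: fR = Iα = kMRa, so f = kMa.
Combining, a = g sinθ/(1+k) and f = kMa = kMg sinθ/(1+k).
f = (2/3) × 6.49 × 9.8 × sin25.2° / 1.667 ≈ 10.8 N.

f ≈ 10.8 N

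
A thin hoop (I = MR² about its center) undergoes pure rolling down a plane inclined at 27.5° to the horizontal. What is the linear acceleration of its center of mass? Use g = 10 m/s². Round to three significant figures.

For this body I = MR², i.e. k = I/(MR²) = 1.
Translational: Mg sinθ − f = Ma. Rotational about the CM: fR = Iα = kMRa, so f = kMa.
Eliminating f: Mg sinθ = (1+k)Ma, so a = g sinθ/(1+k) = 10 × sin27.5° / 2 ≈ 2.31 m/s².

a ≈ 2.31 m/s²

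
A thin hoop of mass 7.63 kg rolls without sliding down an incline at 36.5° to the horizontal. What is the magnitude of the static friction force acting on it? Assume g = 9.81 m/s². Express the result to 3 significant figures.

f ≈ 22.3 N

With I = MR², the ratio k = I/(MR²) is 1.
Newton's second law down the slope: Mg sinθ − f = Ma. The torque equation fR = Iα (with α = a/R) gives f = kMa.
Combining, a = g sinθ/(1+k) and f = kMa = kMg sinθ/(1+k).
f = 1 × 7.63 × 9.81 × sin36.5° / 2 ≈ 22.3 N.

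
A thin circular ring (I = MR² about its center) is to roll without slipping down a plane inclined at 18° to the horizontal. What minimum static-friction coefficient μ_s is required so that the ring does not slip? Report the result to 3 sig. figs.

For this body I = MR², i.e. k = I/(MR²) = 1.
Translational: Mg sinθ − f = Ma. Rotational about the CM: fR = Iα = kMRa, so f = kMa.
These give a = g sinθ/(1+k) and the required friction f = kMg sinθ/(1+k).
With N = Mg cosθ, the no-slip condition f ≤ μN gives μ_min = f/N = k tanθ/(1+k).
μ_min = 1 × tan18° / 2 ≈ 0.162.

μ_min ≈ 0.162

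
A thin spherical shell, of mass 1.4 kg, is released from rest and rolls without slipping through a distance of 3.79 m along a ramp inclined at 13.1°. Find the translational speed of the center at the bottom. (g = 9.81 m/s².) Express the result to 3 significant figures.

v ≈ 3.18 m/s

For this body I = (2/3)MR², i.e. k = I/(MR²) = 2/3.
Since it rolls without slipping, ω = v/R and KE = ½Mv² + ½Iω² = ½(1+k)Mv² = (5/6)Mv².
The vertical drop is h = L sinθ = 3.79 × sin13.1° = 0.859 m.
Setting Mgh = (5/6)Mv² gives v = √(2gh/(1+k)) = √(2·9.81·0.859/1.667) ≈ 3.18 m/s.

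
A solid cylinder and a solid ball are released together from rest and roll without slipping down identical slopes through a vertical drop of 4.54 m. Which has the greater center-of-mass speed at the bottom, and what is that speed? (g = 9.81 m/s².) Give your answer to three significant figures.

For rolling without slipping, Mgh = ½(1+k)Mv² where k = I/(MR²), so v = √(2gh/(1+k)).
Solid cylinder: k = 0.5, giving v = √(2×9.81×4.54/1.5) = 7.706 m/s.
Solid ball: k = 0.4, giving v = √(2×9.81×4.54/1.4) = 7.977 m/s.
The smaller k wins: the solid ball, at ≈ 7.98 m/s.

the solid ball, at v ≈ 7.98 m/s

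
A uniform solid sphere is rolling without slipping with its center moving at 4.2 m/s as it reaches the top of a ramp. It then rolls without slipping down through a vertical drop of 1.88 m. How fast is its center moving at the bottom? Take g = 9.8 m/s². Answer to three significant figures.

v ≈ 6.63 m/s

The moment of inertia is (2/5)MR², giving k ≡ I/(MR²) = 0.4.
Pure rolling means v = ωR; then KE = ½Mv² + ½I(v/R)² = ½(1+k)Mv² = (7/10)Mv².
Conserving energy between top and bottom: (7/10)Mv² = (7/10)Mv₀² + Mgh, hence v² = v₀² + 2gh/(1+k).
v = √(4.2² + 2×9.8×1.88/1.4) = √43.96 ≈ 6.63 m/s.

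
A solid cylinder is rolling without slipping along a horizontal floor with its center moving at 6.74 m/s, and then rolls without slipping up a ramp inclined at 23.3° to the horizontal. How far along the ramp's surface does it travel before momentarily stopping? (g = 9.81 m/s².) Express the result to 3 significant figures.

d ≈ 8.78 m

With I = (1/2)MR², the ratio k = I/(MR²) is 0.5.
Pure rolling means v = ωR; then KE = ½Mv² + ½I(v/R)² = ½(1+k)Mv² = (3/4)Mv².
Setting this equal to Mgh gives the vertical rise h = (1+k)v₀²/(2g) = 1.5×6.74²/(2×9.81) = 3.473 m.
Along the incline, d = h/sinθ = 3.473/sin23.3° ≈ 8.78 m.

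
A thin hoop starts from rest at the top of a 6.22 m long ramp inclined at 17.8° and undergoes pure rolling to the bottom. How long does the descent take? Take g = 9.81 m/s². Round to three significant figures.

t ≈ 2.88 s

The moment of inertia is MR², giving k ≡ I/(MR²) = 1.
Newton's second law down the slope: Mg sinθ − f = Ma. The torque equation fR = Iα (with α = a/R) gives f = kMa.
Hence a = g sinθ/(1+k) = 9.81×sin17.8°/2 = 1.499 m/s².
With constant a from rest, t = √(2L/a) = √(2·6.22/1.499) ≈ 2.88 s.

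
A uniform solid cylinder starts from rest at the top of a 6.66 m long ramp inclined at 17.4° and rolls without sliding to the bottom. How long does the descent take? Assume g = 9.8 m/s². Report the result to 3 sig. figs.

The moment of inertia is (1/2)MR², giving k ≡ I/(MR²) = 0.5.
Newton's second law down the slope: Mg sinθ − f = Ma. The torque equation fR = Iα (with α = a/R) gives f = kMa.
Hence a = g sinθ/(1+k) = 9.8×sin17.4°/1.5 = 1.954 m/s².
Starting from rest, L = ½at², so t = √(2L/a) = √(2×6.66/1.954) ≈ 2.61 s.

t ≈ 2.61 s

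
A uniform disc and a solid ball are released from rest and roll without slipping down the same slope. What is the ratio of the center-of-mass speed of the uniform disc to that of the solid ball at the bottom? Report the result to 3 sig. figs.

Each satisfies Mgh = ½(1+k)Mv² with k = I/(MR²), so v ∝ 1/√(1+k).
For the uniform disc k = 0.5; for the solid ball k = 0.4.
v₁/v₂ = √((1+k₂)/(1+k₁)) = √(1.4/1.5) ≈ 0.966.

v_ratio ≈ 0.966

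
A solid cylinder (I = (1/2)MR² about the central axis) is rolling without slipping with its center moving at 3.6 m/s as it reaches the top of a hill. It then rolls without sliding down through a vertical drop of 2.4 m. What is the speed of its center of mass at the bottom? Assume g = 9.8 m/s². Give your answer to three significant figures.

v ≈ 6.66 m/s

For this body I = (1/2)MR², i.e. k = I/(MR²) = 0.5.
The rolling condition ω = v/R makes the rotational term ½I(v/R)² = ½kMv², so KE_total = ½(1+k)Mv² = (3/4)Mv².
Conserving energy between top and bottom: (3/4)Mv² = (3/4)Mv₀² + Mgh, hence v² = v₀² + 2gh/(1+k).
v = √(3.6² + 2×9.8×2.4/1.5) = √44.32 ≈ 6.66 m/s.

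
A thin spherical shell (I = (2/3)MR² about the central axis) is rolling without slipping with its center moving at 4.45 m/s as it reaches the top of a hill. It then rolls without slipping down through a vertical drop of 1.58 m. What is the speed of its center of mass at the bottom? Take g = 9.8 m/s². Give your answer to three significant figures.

v ≈ 6.20 m/s

For this body I = (2/3)MR², i.e. k = I/(MR²) = 2/3.
Rolling without slipping gives ω = v/R, so the total kinetic energy is ½Mv² + ½Iω² = ½(1+k)Mv² = (5/6)Mv².
Conserving energy between top and bottom: (5/6)Mv² = (5/6)Mv₀² + Mgh, hence v² = v₀² + 2gh/(1+k).
v = √(4.45² + 2×9.8×1.58/1.667) = √38.38 ≈ 6.20 m/s.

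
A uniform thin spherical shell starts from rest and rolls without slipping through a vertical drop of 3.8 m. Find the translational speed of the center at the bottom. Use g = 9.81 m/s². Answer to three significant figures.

With I = (2/3)MR², the ratio k = I/(MR²) is 2/3.
Since it rolls without slipping, ω = v/R and KE = ½Mv² + ½Iω² = ½(1+k)Mv² = (5/6)Mv².
Energy conservation: Mgh = (5/6)Mv², so v = √(2gh/(1+k)) = √(2 × 9.81 × 3.8 / 1.667) ≈ 6.69 m/s.

v ≈ 6.69 m/s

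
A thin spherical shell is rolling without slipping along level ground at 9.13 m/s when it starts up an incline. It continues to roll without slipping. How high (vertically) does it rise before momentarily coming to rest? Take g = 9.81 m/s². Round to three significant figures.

h ≈ 7.08 m

The moment of inertia is (2/3)MR², giving k ≡ I/(MR²) = 2/3.
Rolling without slipping gives ω = v/R, so the total kinetic energy is ½Mv² + ½Iω² = ½(1+k)Mv² = (5/6)Mv².
All of this converts to potential energy at the highest point: (5/6)Mv₀² = Mgh.
Thus h = (1+k)v₀²/(2g) = 1.667 × 9.13² / (2 × 9.81) ≈ 7.08 m.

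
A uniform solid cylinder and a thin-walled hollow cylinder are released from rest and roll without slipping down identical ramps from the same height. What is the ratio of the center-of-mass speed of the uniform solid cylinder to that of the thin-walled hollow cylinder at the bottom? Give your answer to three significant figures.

v_ratio ≈ 1.15

Each satisfies Mgh = ½(1+k)Mv² with k = I/(MR²), so v ∝ 1/√(1+k).
For the uniform solid cylinder k = 0.5; for the thin-walled hollow cylinder k = 1.
v₁/v₂ = √((1+k₂)/(1+k₁)) = √(2/1.5) ≈ 1.15.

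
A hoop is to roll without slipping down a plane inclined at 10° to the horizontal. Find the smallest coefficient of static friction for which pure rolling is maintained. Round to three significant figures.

With I = MR², the ratio k = I/(MR²) is 1.
Newton's second law down the slope: Mg sinθ − f = Ma. The torque equation fR = Iα (with α = a/R) gives f = kMa.
These give a = g sinθ/(1+k) and the required friction f = kMg sinθ/(1+k).
The normal force is N = Mg cosθ, so μ_min = f/N = k tanθ/(1+k).
μ_min = 1 × tan10° / 2 ≈ 0.0882.

μ_min ≈ 0.0882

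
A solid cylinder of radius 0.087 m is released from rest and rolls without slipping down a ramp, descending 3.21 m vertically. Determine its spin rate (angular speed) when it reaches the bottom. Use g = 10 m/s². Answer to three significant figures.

Here I = (1/2)MR², so the shape factor k = I/(MR²) = 0.5.
Since it rolls without slipping, ω = v/R and KE = ½Mv² + ½Iω² = ½(1+k)Mv² = (3/4)Mv².
Energy conservation Mgh = ½(1+k)Mv² gives v = √(2gh/(1+k)) = √(2 × 10 × 3.21 / 1.5) = 6.542 m/s.
The angular speed follows from ω = v/R = 6.542/0.087 ≈ 75.2 rad/s.

ω ≈ 75.2 rad/s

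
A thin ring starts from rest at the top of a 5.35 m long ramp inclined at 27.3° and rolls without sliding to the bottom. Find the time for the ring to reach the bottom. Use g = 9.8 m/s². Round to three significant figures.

t ≈ 2.18 s

The moment of inertia is MR², giving k ≡ I/(MR²) = 1.
Translational: Mg sinθ − f = Ma. Rotational about the CM: fR = Iα = kMRa, so f = kMa.
Hence a = g sinθ/(1+k) = 9.8×sin27.3°/2 = 2.247 m/s².
With constant a from rest, t = √(2L/a) = √(2·5.35/2.247) ≈ 2.18 s.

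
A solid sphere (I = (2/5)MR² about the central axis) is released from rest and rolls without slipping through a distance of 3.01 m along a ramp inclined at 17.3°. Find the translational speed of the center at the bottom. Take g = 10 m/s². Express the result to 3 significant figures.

With I = (2/5)MR², the ratio k = I/(MR²) is 0.4.
Rolling without slipping gives ω = v/R, so the total kinetic energy is ½Mv² + ½Iω² = ½(1+k)Mv² = (7/10)Mv².
The vertical drop is h = L sinθ = 3.01 × sin17.3° = 0.8951 m.
Energy conservation: Mgh = (7/10)Mv², so v = √(2gh/(1+k)) = √(2 × 10 × 0.8951 / 1.4) ≈ 3.58 m/s.

v ≈ 3.58 m/s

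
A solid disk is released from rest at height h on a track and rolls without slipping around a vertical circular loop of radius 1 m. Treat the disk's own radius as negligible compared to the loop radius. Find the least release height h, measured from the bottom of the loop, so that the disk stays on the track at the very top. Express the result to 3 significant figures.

With I = (1/2)MR², the ratio k = I/(MR²) is 0.5.
At the top, contact is just lost when gravity alone supplies the centripetal force: Mg = Mv_top²/r, i.e. v_top² = gr.
With ω = v/R, the kinetic energy at speed v is ½(1+k)Mv² = (3/4)Mv².
Energy conservation from release (height h) to the top (height 2r): Mgh = Mg(2r) + (3/4)M·gr.
Thus h_min = 2r + (1+k)r/2 = r(2 + 1.5/2) = 1 × 2.75 ≈ 2.75 m.

h_min ≈ 2.75 m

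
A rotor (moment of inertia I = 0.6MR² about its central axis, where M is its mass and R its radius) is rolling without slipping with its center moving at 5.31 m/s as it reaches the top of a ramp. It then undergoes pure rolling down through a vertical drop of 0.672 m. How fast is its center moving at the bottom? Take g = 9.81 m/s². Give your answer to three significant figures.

v ≈ 6.04 m/s

The moment of inertia is 0.6MR², giving k ≡ I/(MR²) = 0.6.
The rolling condition ω = v/R makes the rotational term ½I(v/R)² = ½kMv², so KE_total = ½(1+k)Mv² = (4/5)Mv².
Conserving energy between top and bottom: (4/5)Mv² = (4/5)Mv₀² + Mgh, hence v² = v₀² + 2gh/(1+k).
v = √(5.31² + 2×9.81×0.672/1.6) = √36.44 ≈ 6.04 m/s.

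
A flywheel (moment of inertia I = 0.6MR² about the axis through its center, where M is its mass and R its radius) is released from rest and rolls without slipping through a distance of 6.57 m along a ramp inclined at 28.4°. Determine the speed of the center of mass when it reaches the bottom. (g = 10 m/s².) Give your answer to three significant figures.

With I = 0.6MR², the ratio k = I/(MR²) is 0.6.
Rolling without slipping gives ω = v/R, so the total kinetic energy is ½Mv² + ½Iω² = ½(1+k)Mv² = (4/5)Mv².
The vertical drop is h = L sinθ = 6.57 × sin28.4° = 3.125 m.
Setting Mgh = (4/5)Mv² gives v = √(2gh/(1+k)) = √(2·10·3.125/1.6) ≈ 6.25 m/s.

v ≈ 6.25 m/s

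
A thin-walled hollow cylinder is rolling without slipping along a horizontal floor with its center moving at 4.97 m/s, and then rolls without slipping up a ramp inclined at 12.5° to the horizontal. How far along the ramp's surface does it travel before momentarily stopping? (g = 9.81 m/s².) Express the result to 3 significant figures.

d ≈ 11.6 m

For this body I = MR², i.e. k = I/(MR²) = 1.
Since it rolls without slipping, ω = v/R and KE = ½Mv² + ½Iω² = ½(1+k)Mv² = Mv².
Setting this equal to Mgh gives the vertical rise h = (1+k)v₀²/(2g) = 2×4.97²/(2×9.81) = 2.518 m.
The distance along the slope is d = h/sinθ = 2.518/sin12.5° ≈ 11.6 m.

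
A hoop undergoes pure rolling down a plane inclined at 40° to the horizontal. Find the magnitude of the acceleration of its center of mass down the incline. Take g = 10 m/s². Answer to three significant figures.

a ≈ 3.21 m/s²

The moment of inertia is MR², giving k ≡ I/(MR²) = 1.
Along the incline Mg sinθ − f = Ma, and torque about the center fR = Iα = kMR²(a/R) gives f = kMa.
Eliminating f: Mg sinθ = (1+k)Ma, so a = g sinθ/(1+k) = 10 × sin40° / 2 ≈ 3.21 m/s².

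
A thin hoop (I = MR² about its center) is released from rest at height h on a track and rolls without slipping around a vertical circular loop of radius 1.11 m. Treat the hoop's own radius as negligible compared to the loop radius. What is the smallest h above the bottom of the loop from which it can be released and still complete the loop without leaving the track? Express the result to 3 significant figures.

For this body I = MR², i.e. k = I/(MR²) = 1.
At the top of the loop, the minimum-contact condition is Mg = Mv_top²/r, so v_top² = gr.
With ω = v/R, the kinetic energy at speed v is ½(1+k)Mv² = Mv².
Energy conservation from release (height h) to the top (height 2r): Mgh = Mg(2r) + M·gr.
Thus h_min = 2r + (1+k)r/2 = r(2 + 2/2) = 1.11 × 3 ≈ 3.33 m.

h_min ≈ 3.33 m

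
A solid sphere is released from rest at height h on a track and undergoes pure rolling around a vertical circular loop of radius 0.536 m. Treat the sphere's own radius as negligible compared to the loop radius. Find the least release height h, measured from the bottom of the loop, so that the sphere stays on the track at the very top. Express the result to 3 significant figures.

Here I = (2/5)MR², so the shape factor k = I/(MR²) = 0.4.
At the top, contact is just lost when gravity alone supplies the centripetal force: Mg = Mv_top²/r, i.e. v_top² = gr.
With ω = v/R, the kinetic energy at speed v is ½(1+k)Mv² = (7/10)Mv².
Energy conservation from release (height h) to the top (height 2r): Mgh = Mg(2r) + (7/10)M·gr.
Thus h_min = 2r + (1+k)r/2 = r(2 + 1.4/2) = 0.536 × 2.7 ≈ 1.45 m.

h_min ≈ 1.45 m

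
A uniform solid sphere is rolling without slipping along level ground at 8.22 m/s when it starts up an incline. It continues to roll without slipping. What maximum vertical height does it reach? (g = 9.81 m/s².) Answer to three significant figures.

h ≈ 4.82 m

For this body I = (2/5)MR², i.e. k = I/(MR²) = 0.4.
Rolling without slipping gives ω = v/R, so the total kinetic energy is ½Mv² + ½Iω² = ½(1+k)Mv² = (7/10)Mv².
At the top the kinetic energy is zero, so (7/10)Mv₀² = Mgh.
Thus h = (1+k)v₀²/(2g) = 1.4 × 8.22² / (2 × 9.81) ≈ 4.82 m.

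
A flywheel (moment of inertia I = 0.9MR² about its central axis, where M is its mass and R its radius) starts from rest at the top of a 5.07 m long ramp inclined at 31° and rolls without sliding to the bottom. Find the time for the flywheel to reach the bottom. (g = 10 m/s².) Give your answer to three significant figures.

The moment of inertia is 0.9MR², giving k ≡ I/(MR²) = 0.9.
Along the incline Mg sinθ − f = Ma, and torque about the center fR = Iα = kMR²(a/R) gives f = kMa.
Hence a = g sinθ/(1+k) = 10×sin31°/1.9 = 2.711 m/s².
With constant a from rest, t = √(2L/a) = √(2·5.07/2.711) ≈ 1.93 s.

t ≈ 1.93 s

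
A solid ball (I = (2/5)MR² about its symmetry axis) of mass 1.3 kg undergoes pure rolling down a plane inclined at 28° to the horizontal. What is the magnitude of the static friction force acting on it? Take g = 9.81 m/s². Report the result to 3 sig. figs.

f ≈ 1.71 N

The moment of inertia is (2/5)MR², giving k ≡ I/(MR²) = 0.4.
Translational: Mg sinθ − f = Ma. Rotational about the CM: fR = Iα = kMRa, so f = kMa.
Combining, a = g sinθ/(1+k) and f = kMa = kMg sinθ/(1+k).
f = 0.4 × 1.3 × 9.81 × sin28° / 1.4 ≈ 1.71 N.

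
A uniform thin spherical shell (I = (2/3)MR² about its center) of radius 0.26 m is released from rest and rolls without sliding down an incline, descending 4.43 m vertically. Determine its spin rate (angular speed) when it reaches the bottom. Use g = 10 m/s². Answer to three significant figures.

With I = (2/3)MR², the ratio k = I/(MR²) is 2/3.
The rolling condition ω = v/R makes the rotational term ½I(v/R)² = ½kMv², so KE_total = ½(1+k)Mv² = (5/6)Mv².
Energy conservation Mgh = ½(1+k)Mv² gives v = √(2gh/(1+k)) = √(2 × 10 × 4.43 / 1.667) = 7.291 m/s.
Then ω = v/R = 7.291 / 0.26 ≈ 28.0 rad/s.

ω ≈ 28.0 rad/s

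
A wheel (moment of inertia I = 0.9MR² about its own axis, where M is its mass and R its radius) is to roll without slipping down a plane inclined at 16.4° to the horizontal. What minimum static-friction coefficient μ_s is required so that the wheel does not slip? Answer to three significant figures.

For this body I = 0.9MR², i.e. k = I/(MR²) = 0.9.
Along the incline Mg sinθ − f = Ma, and torque about the center fR = Iα = kMR²(a/R) gives f = kMa.
These give a = g sinθ/(1+k) and the required friction f = kMg sinθ/(1+k).
The normal force is N = Mg cosθ, so μ_min = f/N = k tanθ/(1+k).
μ_min = 0.9 × tan16.4° / 1.9 ≈ 0.139.

μ_min ≈ 0.139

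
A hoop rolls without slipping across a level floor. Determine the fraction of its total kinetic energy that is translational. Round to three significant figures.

The moment of inertia is MR², giving k ≡ I/(MR²) = 1.
Since ω = v/R, the translational part is ½Mv² and the rotational part is ½I(v/R)² = ½kMv²; the total is ½(1+k)Mv².
The translational fraction is therefore 1/(1+k) = 1/2 ≈ 0.500.

fraction ≈ 0.500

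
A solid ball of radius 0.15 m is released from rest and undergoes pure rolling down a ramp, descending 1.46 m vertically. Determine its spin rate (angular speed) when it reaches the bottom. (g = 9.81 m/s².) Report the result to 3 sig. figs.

Here I = (2/5)MR², so the shape factor k = I/(MR²) = 0.4.
Pure rolling means v = ωR; then KE = ½Mv² + ½I(v/R)² = ½(1+k)Mv² = (7/10)Mv².
Energy conservation Mgh = ½(1+k)Mv² gives v = √(2gh/(1+k)) = √(2 × 9.81 × 1.46 / 1.4) = 4.523 m/s.
The angular speed follows from ω = v/R = 4.523/0.15 ≈ 30.2 rad/s.

ω ≈ 30.2 rad/s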